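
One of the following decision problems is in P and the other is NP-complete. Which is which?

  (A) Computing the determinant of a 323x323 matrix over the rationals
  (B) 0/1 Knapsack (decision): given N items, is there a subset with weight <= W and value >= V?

(A) is P: Gaussian elimination runs in O(n^3).
(B) is NP-complete: reduces from Subset Sum.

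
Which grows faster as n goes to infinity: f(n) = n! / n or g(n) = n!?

g(n) = n! grows faster: the ratio n!/(n!/n) = n -> infinity.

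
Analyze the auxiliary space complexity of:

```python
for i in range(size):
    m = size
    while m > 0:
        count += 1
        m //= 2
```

Space complexity: O(1).
Only a constant amount of auxiliary storage is used; nothing grows with n.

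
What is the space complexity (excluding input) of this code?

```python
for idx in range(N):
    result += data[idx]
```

Space complexity: O(1).
Only a constant amount of auxiliary storage is used; nothing grows with n.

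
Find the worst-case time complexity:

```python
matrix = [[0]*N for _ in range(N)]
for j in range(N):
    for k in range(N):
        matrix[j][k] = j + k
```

Time complexity: O(n^2).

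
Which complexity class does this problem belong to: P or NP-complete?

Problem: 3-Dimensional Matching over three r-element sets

This problem is NP-complete: one of Karp's 21 NP-complete problems.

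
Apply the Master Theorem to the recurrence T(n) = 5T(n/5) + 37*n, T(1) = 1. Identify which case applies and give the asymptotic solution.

a=5, b=5, f(n)=37*n.
log_5(5) = 1, so n^(log_b(a)) = n.
f(n) = Theta(n), so Case 2 applies.
T(n) = Theta(n log n).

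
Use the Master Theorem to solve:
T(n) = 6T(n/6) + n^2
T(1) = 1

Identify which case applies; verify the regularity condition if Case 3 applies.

a=6, b=6, f(n)=n^2.
log_6(6) = 1 < 2.
f(n) = Omega(n^(1+epsilon)) for some epsilon > 0, so Case 3 is the candidate.
Regularity: a*f(n/b) = 6*1*(n/6)^2 = (6/36)*1*n^2 <= c*f(n) with c = 6/36 < 1. Satisfied.
Case 3: T(n) = Theta(n^2).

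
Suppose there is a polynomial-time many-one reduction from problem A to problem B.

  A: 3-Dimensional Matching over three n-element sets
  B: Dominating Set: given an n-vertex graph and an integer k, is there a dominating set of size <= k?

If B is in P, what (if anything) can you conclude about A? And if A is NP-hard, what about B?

A poly-time reduction A <=_p B means any A-instance can be transformed to a B-instance in poly time.
If B is in P: compose the reduction with B's poly-time algorithm to solve A in poly time, so A is in P.
If A is NP-hard: every NP problem reduces to A, which reduces to B; composing reductions, every NP problem reduces to B, so B is NP-hard.
(Here in fact A is NP-complete and B is NP-complete.)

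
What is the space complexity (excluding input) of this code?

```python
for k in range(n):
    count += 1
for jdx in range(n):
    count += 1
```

Space complexity: O(1).
Only a constant amount of auxiliary storage is used; nothing grows with n.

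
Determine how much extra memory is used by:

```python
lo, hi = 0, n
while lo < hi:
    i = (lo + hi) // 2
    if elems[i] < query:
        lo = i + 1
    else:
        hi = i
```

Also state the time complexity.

Space complexity: O(1).
Only a constant amount of auxiliary storage is used; nothing grows with n.
Time complexity: O(log n).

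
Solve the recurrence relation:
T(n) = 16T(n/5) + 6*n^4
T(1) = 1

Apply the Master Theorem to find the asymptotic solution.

a=16, b=5, f(n)=6*n^4. log_5(16) = 1.723 < 4. Case 3: T(n) = O(n^4).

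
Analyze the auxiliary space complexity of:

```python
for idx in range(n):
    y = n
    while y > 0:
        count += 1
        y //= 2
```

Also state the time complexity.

Space complexity: O(1).
Only a constant amount of auxiliary storage is used; nothing grows with n.
Time complexity: O(n log n).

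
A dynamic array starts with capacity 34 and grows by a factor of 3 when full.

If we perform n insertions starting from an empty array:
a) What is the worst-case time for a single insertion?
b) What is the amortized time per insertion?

(a) Worst-case single insertion: O(n) -- when the array is full at capacity c, the resize copies all c elements, and c can be Theta(n).
(b) Resizes happen at sizes 34, 102, 306, ... Total copy cost for n insertions: 34 + 102 + ... = O(n) (geometric series with ratio 1/3). Amortized cost per insertion: O(n)/n = O(1).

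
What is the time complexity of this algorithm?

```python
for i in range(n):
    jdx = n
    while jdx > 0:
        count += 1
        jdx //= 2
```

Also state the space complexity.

Time complexity: O(n log n).
Space complexity: O(1).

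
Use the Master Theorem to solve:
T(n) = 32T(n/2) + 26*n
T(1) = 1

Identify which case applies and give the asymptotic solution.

a=32, b=2, f(n)=26*n.
log_2(32) = 5 > 1.
Since f(n) = O(n^1) is polynomially smaller than n^5, Case 1 applies.
T(n) = Theta(n^5).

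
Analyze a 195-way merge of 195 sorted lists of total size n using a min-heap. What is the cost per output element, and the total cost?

Maintain a min-heap of size 195 holding the current head of each list. Each output step does one extract-min (O(log 195)) and one insert of that list's next element (O(log 195)). Each of the n elements passes through the heap exactly once, so the total cost is O(n log 195), i.e. O(log 195) per output element.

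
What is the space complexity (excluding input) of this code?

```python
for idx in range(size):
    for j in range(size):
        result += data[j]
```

Space complexity: O(1).
Only a constant amount of auxiliary storage is used; nothing grows with n.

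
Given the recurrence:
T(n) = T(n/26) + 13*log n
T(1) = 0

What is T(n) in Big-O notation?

Each of the log_26(n) levels adds O(log n). T(n) = O(log^2 n).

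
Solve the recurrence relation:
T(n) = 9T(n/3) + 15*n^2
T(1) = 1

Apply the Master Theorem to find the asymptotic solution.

a=9, b=3, f(n)=15*n^2. log_3(9) = 2. Case 2: T(n) = O(n^2 log n).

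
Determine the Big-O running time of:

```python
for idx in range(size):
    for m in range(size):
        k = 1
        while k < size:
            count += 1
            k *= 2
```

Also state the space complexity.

Time complexity: O(n^2 log n).
Space complexity: O(1).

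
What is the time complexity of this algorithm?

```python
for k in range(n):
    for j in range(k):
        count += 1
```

Time complexity: O(n^2).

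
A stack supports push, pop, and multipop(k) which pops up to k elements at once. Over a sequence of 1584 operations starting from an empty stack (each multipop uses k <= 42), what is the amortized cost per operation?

Each element is pushed exactly once and popped at most once (whether by pop or as part of a multipop). So the total number of individual pops over the whole sequence is at most the number of pushes, which is at most 1584. Total work <= 2 * 1584, hence O(1) amortized per operation.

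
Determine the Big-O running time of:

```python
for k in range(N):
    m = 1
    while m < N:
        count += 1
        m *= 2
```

Time complexity: O(n log n).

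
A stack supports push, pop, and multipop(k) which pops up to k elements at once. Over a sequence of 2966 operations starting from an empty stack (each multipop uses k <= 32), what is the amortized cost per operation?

Each element is pushed exactly once and popped at most once (whether by pop or as part of a multipop). So the total number of individual pops over the whole sequence is at most the number of pushes, which is at most 2966. Total work <= 2 * 2966, hence O(1) amortized per operation.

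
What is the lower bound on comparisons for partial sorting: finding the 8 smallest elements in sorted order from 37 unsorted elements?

Finding 8 smallest of 37 in sorted order: Omega(37) to identify the 8 smallest, plus Omega(8 log 8) to sort them. Total: Omega(n + k log k).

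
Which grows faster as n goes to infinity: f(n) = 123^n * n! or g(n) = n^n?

f(n) = 123^n * n! grows faster: by Stirling n! ~ sqrt(2 pi n)(n/e)^n, so 123^n n! / n^n ~ (123/e)^n sqrt(2 pi n) -> infinity since 123/e > 1.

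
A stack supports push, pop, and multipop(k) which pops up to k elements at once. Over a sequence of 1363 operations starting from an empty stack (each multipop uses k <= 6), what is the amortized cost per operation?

Each element is pushed exactly once and popped at most once (whether by pop or as part of a multipop). So the total number of individual pops over the whole sequence is at most the number of pushes, which is at most 1363. Total work <= 2 * 1363, hence O(1) amortized per operation.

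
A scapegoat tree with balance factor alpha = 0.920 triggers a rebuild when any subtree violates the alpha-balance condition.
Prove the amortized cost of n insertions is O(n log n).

Define potential Phi = c * sum of |size(left(v)) - size(right(v))| over all nodes. An insertion at depth d costs O(d) = O(log n) and increases Phi by O(log n). When a rebuild of subtree of size s occurs, it costs O(s) but reduces Phi by Omega(s). With alpha = 0.920, between rebuilds Omega(s) insertions must occur. Amortized cost per insertion: O(log n).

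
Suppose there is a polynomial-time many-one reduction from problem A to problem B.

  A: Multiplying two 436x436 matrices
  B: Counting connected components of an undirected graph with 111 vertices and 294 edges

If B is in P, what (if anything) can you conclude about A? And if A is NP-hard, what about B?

A poly-time reduction A <=_p B means any A-instance can be transformed to a B-instance in poly time.
If B is in P: compose the reduction with B's poly-time algorithm to solve A in poly time, so A is in P.
If A is NP-hard: every NP problem reduces to A, which reduces to B; composing reductions, every NP problem reduces to B, so B is NP-hard.
(Here in fact A is P and B is P.)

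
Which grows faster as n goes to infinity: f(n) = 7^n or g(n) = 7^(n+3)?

f(n) = 7^n and g(n) = 7^(n+3) are Theta of each other: 7^(n+3) = 7^3 * 7^n = Theta(7^n).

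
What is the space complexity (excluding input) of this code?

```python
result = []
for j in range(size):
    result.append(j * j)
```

Space complexity: O(n).
Auxiliary storage grows linearly with the input size n in the worst case.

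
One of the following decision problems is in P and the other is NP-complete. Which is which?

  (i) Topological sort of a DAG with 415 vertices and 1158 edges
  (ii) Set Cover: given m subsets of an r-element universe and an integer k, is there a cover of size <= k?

(i) is P: DFS-based topological sort runs in O(V+E).
(ii) is NP-complete: one of Karp's 21 NP-complete problems (with k part of the input).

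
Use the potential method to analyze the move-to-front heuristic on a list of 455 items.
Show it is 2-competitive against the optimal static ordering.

Let Phi = number of inversions between the MTF list and the optimal static list (0 <= Phi <= C(455,2)). Accessing an element at MTF position k and optimal position j: the move-to-front destroys all k-1 inversions in front of it that are not in front in optimal (>= k-j of them) and creates at most j-1 new ones. Amortized cost <= k + (j-1) - (k-j) = 2j - 1 <= 2 * optimal cost.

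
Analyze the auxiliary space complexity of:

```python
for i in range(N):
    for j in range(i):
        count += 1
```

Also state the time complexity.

Space complexity: O(1).
Only a constant amount of auxiliary storage is used; nothing grows with n.
Time complexity: O(n^2).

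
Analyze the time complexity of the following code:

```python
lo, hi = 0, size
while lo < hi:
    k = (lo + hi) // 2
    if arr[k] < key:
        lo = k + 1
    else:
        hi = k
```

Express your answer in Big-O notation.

Time complexity: O(log n).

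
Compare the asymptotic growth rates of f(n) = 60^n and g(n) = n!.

g(n) = n! grows faster: n!/60^n -> infinity by Stirling.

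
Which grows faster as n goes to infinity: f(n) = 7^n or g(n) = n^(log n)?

f(n) = 7^n grows faster: take logs: log(n^(log n)) = (log n)^2, log(7^n) = n log 7; n dominates (log n)^2.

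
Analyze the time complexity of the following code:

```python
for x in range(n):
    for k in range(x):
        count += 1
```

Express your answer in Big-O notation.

Time complexity: O(n^2).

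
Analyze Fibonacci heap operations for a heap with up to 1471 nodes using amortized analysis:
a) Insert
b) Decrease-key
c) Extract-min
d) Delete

Fibonacci heaps use lazy consolidation. Potential function Phi = t + 2m (t = number of trees, m = marked nodes).
- Insert: O(1) actual, Delta Phi = +1 (one new tree) => O(1) amortized.
- Decrease-key: with c cascading cuts, actual cost is O(c); Delta Phi <= c - 2(c-1) + 2 = 4 - c (c new trees; >= c-1 marks cleared; <= 1 new mark). Amortized O(c) + (4 - c) = O(1).
- Extract-min: O(D(n) + t) actual; consolidation drops t to <= D(n)+1, so Delta Phi pays for the t term. D(n) = O(log n) for n = 1471 => O(log n) amortized.
- Delete: decrease-key to -inf then extract-min = O(log n).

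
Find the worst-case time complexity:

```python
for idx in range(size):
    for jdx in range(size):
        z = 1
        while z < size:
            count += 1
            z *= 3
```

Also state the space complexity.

Time complexity: O(n^2 log n).
Space complexity: O(1).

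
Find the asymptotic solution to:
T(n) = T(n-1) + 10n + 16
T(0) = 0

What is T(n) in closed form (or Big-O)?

Dominant term in sum is 10*sum(i, i=1..n) = 10*n*(n+1)/2 = O(n^2).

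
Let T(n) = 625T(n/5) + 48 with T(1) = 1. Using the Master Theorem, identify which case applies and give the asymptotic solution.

a=625, b=5, f(n)=48.
log_5(625) = 4 > 0.
Since f(n) = O(n^0) is polynomially smaller than n^4, Case 1 applies.
T(n) = Theta(n^4).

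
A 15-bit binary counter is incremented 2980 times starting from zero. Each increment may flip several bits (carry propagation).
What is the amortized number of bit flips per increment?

Bit i flips on every 2^i-th increment, so over 2980 increments bit i flips floor(2980/2^i) times. Summing over i: total flips < 2 * 2980. Amortized: < 2 = O(1) per increment.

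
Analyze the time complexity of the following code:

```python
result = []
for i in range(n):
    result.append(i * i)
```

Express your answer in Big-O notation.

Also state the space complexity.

Time complexity: O(n).
Space complexity: O(n).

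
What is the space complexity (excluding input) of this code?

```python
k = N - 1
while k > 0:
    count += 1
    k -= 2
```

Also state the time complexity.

Space complexity: O(1).
Only a constant amount of auxiliary storage is used; nothing grows with n.
Time complexity: O(n).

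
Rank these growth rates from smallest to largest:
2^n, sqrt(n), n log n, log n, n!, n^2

Ordered by growth rate: log n < sqrt(n) < n log n < n^2 < 2^n < n!.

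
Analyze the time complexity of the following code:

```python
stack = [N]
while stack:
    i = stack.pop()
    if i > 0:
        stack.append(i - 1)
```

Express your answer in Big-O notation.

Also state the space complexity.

Time complexity: O(n).
Space complexity: O(1).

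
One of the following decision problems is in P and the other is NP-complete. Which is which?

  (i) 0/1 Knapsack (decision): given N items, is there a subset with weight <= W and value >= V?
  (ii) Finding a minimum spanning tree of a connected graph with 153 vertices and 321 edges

(i) is NP-complete: reduces from Subset Sum.
(ii) is P: Kruskal's / Prim's algorithms run in polynomial time.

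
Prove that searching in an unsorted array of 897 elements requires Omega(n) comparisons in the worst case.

An adversary can always place the target in the last position checked. Until all 897 positions are examined, the target might be in any unchecked position. Therefore 897 comparisons are necessary.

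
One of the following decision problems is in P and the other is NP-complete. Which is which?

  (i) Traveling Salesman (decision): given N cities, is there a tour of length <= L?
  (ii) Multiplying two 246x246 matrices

(i) is NP-complete: reduces from Hamiltonian Cycle.
(ii) is P: the schoolbook algorithm runs in O(n^3).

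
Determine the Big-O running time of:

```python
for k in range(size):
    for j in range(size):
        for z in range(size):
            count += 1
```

Time complexity: O(n^3).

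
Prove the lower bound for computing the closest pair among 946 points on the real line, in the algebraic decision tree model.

Reduction from element distinctness: given 946 reals, the closest-pair distance is 0 iff two are equal. Element distinctness has an Omega(n log n) lower bound in the algebraic decision tree model (Ben-Or). Therefore closest pair on a line also requires Omega(n log n). Sorting then a linear scan achieves this.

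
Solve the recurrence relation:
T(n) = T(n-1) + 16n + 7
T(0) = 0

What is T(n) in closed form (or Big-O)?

Dominant term in sum is 16*sum(i, i=1..n) = 16*n*(n+1)/2 = O(n^2).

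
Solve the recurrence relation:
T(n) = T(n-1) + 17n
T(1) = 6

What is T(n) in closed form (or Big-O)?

Unrolling: T(n) = 6 + 17*(2 + 3 + ... + n) = 6 + 17*(n(n+1)/2 - 1) = O(n^2).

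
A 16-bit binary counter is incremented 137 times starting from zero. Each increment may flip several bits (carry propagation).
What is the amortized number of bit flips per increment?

Bit i flips on every 2^i-th increment, so over 137 increments bit i flips floor(137/2^i) times. Summing over i: total flips < 2 * 137. Amortized: < 2 = O(1) per increment.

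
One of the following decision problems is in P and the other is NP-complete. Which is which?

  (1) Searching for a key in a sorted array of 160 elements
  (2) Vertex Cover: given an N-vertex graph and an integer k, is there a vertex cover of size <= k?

(1) is P: binary search runs in O(log n).
(2) is NP-complete: one of Karp's 21 NP-complete problems (with k part of the input; for any fixed constant k it is in P).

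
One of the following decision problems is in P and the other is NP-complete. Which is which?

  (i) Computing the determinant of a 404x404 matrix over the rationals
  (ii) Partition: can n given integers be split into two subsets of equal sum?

(i) is P: Gaussian elimination runs in O(n^3).
(ii) is NP-complete: Subset Sum reduces to it (one of Karp's 21 NP-complete problems).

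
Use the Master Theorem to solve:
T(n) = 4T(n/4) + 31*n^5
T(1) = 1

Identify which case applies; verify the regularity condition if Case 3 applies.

a=4, b=4, f(n)=31*n^5.
log_4(4) = 1 < 5.
f(n) = Omega(n^(1+epsilon)) for some epsilon > 0, so Case 3 is the candidate.
Regularity: a*f(n/b) = 4*31*(n/4)^5 = (4/1024)*31*n^5 <= c*f(n) with c = 4/1024 < 1. Satisfied.
Case 3: T(n) = Theta(n^5).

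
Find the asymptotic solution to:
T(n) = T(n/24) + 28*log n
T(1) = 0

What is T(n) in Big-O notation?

Each of the log_24(n) levels adds O(log n). T(n) = O(log^2 n).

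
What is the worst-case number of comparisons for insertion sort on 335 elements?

Insertion sort on reverse-sorted input: 1 + 2 + ... + (335-1) = 55945 comparisons.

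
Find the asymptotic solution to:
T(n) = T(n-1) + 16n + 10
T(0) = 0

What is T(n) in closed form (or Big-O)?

Dominant term in sum is 16*sum(i, i=1..n) = 16*n*(n+1)/2 = O(n^2).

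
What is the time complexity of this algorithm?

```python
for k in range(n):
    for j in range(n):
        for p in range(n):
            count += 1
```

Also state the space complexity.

Time complexity: O(n^3).
Space complexity: O(1).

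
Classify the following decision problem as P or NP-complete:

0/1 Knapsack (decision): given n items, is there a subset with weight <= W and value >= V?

This problem is NP-complete: reduces from Subset Sum.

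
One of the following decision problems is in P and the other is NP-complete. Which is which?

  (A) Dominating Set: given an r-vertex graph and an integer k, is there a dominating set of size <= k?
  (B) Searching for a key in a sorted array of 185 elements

(A) is NP-complete: reduces from Set Cover (with k part of the input).
(B) is P: binary search runs in O(log n).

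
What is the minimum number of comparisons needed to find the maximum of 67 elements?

Finding the maximum requires 66 comparisons. Each comparison eliminates exactly one candidate. With 67 candidates, we need 66 eliminations.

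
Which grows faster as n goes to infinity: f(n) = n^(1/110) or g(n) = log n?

f(n) = n^(1/110) grows faster: any positive power of n dominates log n.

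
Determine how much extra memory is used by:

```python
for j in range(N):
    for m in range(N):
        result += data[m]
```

Space complexity: O(1).
Only a constant amount of auxiliary storage is used; nothing grows with n.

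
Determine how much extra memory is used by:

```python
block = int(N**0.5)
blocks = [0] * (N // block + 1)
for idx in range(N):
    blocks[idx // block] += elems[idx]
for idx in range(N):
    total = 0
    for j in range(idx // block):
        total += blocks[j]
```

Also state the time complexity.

Space complexity: O(sqrt(n)).
Storage scales with sqrt(n).
Time complexity: O(n * sqrt(n)).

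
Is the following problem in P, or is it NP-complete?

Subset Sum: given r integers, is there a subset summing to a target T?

This problem is NP-complete: one of Karp's 21 NP-complete problems.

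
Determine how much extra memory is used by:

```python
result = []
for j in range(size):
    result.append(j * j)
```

Space complexity: O(n).
Auxiliary storage grows linearly with the input size n in the worst case.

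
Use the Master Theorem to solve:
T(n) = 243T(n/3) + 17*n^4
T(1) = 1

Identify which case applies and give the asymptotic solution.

a=243, b=3, f(n)=17*n^4.
log_3(243) = 5 > 4.
Since f(n) = O(n^4) is polynomially smaller than n^5, Case 1 applies.
T(n) = Theta(n^5).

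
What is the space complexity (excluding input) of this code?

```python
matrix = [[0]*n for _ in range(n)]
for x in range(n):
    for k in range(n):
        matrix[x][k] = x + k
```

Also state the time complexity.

Space complexity: O(n^2).
A 2D structure of size n x n is allocated.
Time complexity: O(n^2).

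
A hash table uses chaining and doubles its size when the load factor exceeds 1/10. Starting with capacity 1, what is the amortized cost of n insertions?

Rehashing occurs when load exceeds 1/10. Total rehash cost is geometric series summing to O(n). Each insertion itself is O(1). Amortized: O(1).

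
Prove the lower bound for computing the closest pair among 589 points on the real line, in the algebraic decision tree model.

Reduction from element distinctness: given 589 reals, the closest-pair distance is 0 iff two are equal. Element distinctness has an Omega(n log n) lower bound in the algebraic decision tree model (Ben-Or). Therefore closest pair on a line also requires Omega(n log n). Sorting then a linear scan achieves this.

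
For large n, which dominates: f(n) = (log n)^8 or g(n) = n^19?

g(n) = n^19 grows faster: any positive polynomial dominates any polylog.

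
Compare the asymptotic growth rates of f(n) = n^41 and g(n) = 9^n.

g(n) = 9^n grows faster: any exponential with base > 1 dominates every polynomial.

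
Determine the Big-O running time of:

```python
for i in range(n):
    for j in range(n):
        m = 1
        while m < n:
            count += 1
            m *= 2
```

Time complexity: O(n^2 log n).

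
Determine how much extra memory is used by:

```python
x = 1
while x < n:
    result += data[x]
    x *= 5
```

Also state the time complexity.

Space complexity: O(1).
Only a constant amount of auxiliary storage is used; nothing grows with n.
Time complexity: O(log n).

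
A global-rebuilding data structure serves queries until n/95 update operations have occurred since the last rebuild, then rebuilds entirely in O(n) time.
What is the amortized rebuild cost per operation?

The O(n) rebuild is triggered by n/95 operations, so each contributes O(n)/(n/95) = O(95) = O(1) to the rebuild cost.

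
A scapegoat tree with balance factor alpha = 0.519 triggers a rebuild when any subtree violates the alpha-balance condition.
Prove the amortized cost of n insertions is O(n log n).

Define potential Phi = c * sum of |size(left(v)) - size(right(v))| over all nodes. An insertion at depth d costs O(d) = O(log n) and increases Phi by O(log n). When a rebuild of subtree of size s occurs, it costs O(s) but reduces Phi by Omega(s). With alpha = 0.519, between rebuilds Omega(s) insertions must occur. Amortized cost per insertion: O(log n).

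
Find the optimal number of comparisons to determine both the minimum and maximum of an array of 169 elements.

Naive approach: 336 comparisons (168 for max + 168 for min).
Optimal: Compare elements in pairs first (floor(n/2) = 84 comparisons), then find max among winners and min among losers (84 comparisons each).
Total: ceil(3n/2) - 2 = 252 comparisons. An adversary argument shows this is also a lower bound.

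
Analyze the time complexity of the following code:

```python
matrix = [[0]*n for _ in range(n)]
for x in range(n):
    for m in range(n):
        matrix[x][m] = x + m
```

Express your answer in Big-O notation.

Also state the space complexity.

Time complexity: O(n^2).
Space complexity: O(n^2).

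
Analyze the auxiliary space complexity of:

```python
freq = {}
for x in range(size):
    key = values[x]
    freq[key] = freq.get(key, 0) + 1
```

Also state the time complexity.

Space complexity: O(n).
Auxiliary storage grows linearly with the input size n in the worst case.
Time complexity: O(n).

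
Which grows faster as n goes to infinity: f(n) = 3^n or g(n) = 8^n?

g(n) = 8^n grows faster: (8/3)^n -> infinity since 8/3 > 1.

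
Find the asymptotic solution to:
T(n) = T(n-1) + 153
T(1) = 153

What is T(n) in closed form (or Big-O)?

Unrolling: T(n) = T(n-1) + 153 = T(n-2) + 2*153 = ... = T(1) + (n-1)*153 = 153 + (n-1)*153 = 153n.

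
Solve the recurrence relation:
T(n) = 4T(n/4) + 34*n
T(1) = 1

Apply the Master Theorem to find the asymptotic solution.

a=4, b=4, f(n)=34*n. log_4(4) = 1. Case 2: T(n) = O(n log n).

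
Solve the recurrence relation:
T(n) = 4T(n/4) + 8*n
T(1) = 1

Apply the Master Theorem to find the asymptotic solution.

a=4, b=4, f(n)=8*n. log_4(4) = 1. Case 2: T(n) = O(n log n).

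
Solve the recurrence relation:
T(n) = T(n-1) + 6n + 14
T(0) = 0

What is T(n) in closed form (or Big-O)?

Dominant term in sum is 6*sum(i, i=1..n) = 6*n*(n+1)/2 = O(n^2).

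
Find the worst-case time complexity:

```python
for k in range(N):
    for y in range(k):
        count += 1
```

Time complexity: O(n^2).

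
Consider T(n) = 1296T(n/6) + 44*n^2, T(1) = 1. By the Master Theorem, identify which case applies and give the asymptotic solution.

a=1296, b=6, f(n)=44*n^2.
log_6(1296) = 4 > 2.
Since f(n) = O(n^2) is polynomially smaller than n^4, Case 1 applies.
T(n) = Theta(n^4).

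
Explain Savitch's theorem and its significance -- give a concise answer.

Savitch's theorem states that NSPACE(f(n)) is contained in DSPACE(f(n)^2) for f(n) >= log n. In particular, NPSPACE = PSPACE, meaning nondeterminism does not significantly help for space-bounded computation. This contrasts with time, where we do not know if P = NP.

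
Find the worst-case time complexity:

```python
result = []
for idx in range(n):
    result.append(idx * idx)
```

Time complexity: O(n).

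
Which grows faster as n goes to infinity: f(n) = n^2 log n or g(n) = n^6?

g(n) = n^6 grows faster: n^6 / (n^2 log n) = n^4/log n -> infinity.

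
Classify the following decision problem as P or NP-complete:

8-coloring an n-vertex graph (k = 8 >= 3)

This problem is NP-complete: graph k-coloring for k>=3 is NP-complete by reduction from 3-SAT.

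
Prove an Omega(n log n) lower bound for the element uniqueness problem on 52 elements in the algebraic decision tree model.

In the algebraic decision tree model, element uniqueness on 52 elements is equivalent to determining which cell of an arrangement of C(52,2) = 1326 hyperplanes x_i = x_j contains the input point. Ben-Or's theorem shows this requires Omega(n log n).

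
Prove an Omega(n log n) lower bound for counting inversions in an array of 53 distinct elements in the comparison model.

Decision-tree argument: at any leaf, the comparisons made (with transitivity) must totally order all 53 elements -- otherwise some pair (i,j) is unordered, and an adversary can present two inputs agreeing on every comparison made but with that pair flipped, changing the inversion count by 1, so the leaf's output is wrong on one of them. Hence the tree has >= 53! leaves and height >= log_2(53!) = Omega(n log n). Modified merge sort achieves O(n log n).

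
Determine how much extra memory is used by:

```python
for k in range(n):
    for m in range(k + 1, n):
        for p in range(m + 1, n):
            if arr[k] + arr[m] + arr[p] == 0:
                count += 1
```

Space complexity: O(1).
Only a constant amount of auxiliary storage is used; nothing grows with n.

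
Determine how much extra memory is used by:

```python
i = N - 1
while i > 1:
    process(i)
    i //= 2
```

Space complexity: O(1).
Only a constant amount of auxiliary storage is used; nothing grows with n.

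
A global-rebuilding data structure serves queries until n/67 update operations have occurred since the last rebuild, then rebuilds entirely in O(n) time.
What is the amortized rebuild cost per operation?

The O(n) rebuild is triggered by n/67 operations, so each contributes O(n)/(n/67) = O(67) = O(1) to the rebuild cost.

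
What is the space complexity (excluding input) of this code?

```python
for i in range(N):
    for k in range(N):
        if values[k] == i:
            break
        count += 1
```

Space complexity: O(1).
Only a constant amount of auxiliary storage is used; nothing grows with n.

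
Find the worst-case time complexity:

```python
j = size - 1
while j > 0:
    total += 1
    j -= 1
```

Time complexity: O(n).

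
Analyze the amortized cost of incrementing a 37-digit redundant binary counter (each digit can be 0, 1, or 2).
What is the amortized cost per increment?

A redundant counter on 37 digits allows digit values 0, 1, 2. Increment adds 1 to the least significant digit and carries any 2 to a 0 plus +1 on the next digit. With potential Phi = (number of 2-digits), each increment does O(1) actual work plus a chain of carries, each of which decreases Phi by 1. Amortized O(1).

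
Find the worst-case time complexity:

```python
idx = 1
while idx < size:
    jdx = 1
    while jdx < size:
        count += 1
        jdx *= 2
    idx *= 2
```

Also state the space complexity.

Time complexity: O(log^2 n).
Space complexity: O(1).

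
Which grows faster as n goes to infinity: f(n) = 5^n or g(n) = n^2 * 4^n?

f(n) = 5^n grows faster: 5^n / (n^2 4^n) = (5/4)^n / n^2 -> infinity since 5/4 > 1.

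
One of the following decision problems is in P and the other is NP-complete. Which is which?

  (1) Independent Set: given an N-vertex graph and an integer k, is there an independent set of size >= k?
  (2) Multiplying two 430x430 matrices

(1) is NP-complete: complement of Clique (with k part of the input).
(2) is P: the schoolbook algorithm runs in O(n^3).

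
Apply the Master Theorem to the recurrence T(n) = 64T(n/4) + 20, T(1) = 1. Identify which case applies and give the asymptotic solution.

a=64, b=4, f(n)=20.
log_4(64) = 3 > 0.
Since f(n) = O(n^0) is polynomially smaller than n^3, Case 1 applies.
T(n) = Theta(n^3).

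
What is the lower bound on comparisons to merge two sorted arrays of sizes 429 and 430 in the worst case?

Adversary: with |429 - 430| <= 1 the inputs can be fully interleaved so that every adjacent pair in the merged output comes from different arrays. Then each of the 858 adjacent pairs must be directly compared, or the algorithm cannot determine their relative order. Standard merge meets this bound.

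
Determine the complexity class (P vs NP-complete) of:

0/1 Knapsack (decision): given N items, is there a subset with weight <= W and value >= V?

This problem is NP-complete: reduces from Subset Sum.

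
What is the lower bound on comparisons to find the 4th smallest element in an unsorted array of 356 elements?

Finding the 4th smallest of 356 elements requires Omega(n) comparisons. Every element must participate in at least one comparison; otherwise it could be the 4th smallest.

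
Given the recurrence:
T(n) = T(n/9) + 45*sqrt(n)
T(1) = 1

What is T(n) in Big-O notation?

Each level contributes sqrt(n/9^k). Geometric series with ratio 1/sqrt(9) < 1 sums to O(sqrt(n)).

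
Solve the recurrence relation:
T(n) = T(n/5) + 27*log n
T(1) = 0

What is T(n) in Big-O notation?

Each of the log_5(n) levels adds O(log n). T(n) = O(log^2 n).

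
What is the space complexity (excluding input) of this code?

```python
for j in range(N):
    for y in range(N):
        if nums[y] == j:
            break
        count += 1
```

Space complexity: O(1).
Only a constant amount of auxiliary storage is used; nothing grows with n.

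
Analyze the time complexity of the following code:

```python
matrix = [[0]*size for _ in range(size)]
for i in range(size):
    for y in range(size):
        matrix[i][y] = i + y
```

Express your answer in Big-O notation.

Time complexity: O(n^2).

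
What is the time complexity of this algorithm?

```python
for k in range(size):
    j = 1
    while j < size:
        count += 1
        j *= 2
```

Time complexity: O(n log n).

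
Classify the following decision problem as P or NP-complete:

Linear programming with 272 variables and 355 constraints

This problem is in P: the ellipsoid and interior-point methods run in polynomial time.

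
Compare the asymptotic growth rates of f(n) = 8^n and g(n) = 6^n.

f(n) = 8^n grows faster: (8/6)^n -> infinity since 8/6 > 1.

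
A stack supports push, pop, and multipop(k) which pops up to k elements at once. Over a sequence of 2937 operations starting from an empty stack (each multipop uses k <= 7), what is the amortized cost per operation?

Each element is pushed exactly once and popped at most once (whether by pop or as part of a multipop). So the total number of individual pops over the whole sequence is at most the number of pushes, which is at most 2937. Total work <= 2 * 2937, hence O(1) amortized per operation.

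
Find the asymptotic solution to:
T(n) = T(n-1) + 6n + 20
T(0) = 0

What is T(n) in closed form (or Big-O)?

Dominant term in sum is 6*sum(i, i=1..n) = 6*n*(n+1)/2 = O(n^2).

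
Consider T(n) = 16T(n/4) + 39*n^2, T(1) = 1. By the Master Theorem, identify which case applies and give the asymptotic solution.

a=16, b=4, f(n)=39*n^2.
log_4(16) = 2, so n^(log_b(a)) = n^2.
f(n) = Theta(n^2), so Case 2 applies.
T(n) = Theta(n^2 log n).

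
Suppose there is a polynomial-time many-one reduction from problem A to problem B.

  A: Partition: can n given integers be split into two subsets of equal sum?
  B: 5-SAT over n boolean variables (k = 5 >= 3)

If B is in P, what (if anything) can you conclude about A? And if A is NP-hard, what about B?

A poly-time reduction A <=_p B means any A-instance can be transformed to a B-instance in poly time.
If B is in P: compose the reduction with B's poly-time algorithm to solve A in poly time, so A is in P.
If A is NP-hard: every NP problem reduces to A, which reduces to B; composing reductions, every NP problem reduces to B, so B is NP-hard.
(Here in fact A is NP-complete and B is NP-complete.)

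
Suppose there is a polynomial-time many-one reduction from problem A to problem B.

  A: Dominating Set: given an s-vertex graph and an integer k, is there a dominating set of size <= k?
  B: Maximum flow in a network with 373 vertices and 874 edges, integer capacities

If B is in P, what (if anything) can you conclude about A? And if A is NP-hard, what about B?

A poly-time reduction A <=_p B means any A-instance can be transformed to a B-instance in poly time.
If B is in P: compose the reduction with B's poly-time algorithm to solve A in poly time, so A is in P.
If A is NP-hard: every NP problem reduces to A, which reduces to B; composing reductions, every NP problem reduces to B, so B is NP-hard.
(Here in fact A is NP-complete and B is in P, so no such reduction is known -- its existence would imply P = NP; the analysis concerns only what the assumed reduction would or would not let you conclude.)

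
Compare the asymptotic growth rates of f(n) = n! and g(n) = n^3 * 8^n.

f(n) = n! grows faster: by Stirling n! ~ (n/e)^n sqrt(2*pi*n); (n/e)^n eventually dominates n^3 * 8^n.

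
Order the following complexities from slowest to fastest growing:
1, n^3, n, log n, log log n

Ordered by growth rate: 1 < log log n < log n < n < n^3.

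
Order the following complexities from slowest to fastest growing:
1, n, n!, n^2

Ordered by growth rate: 1 < n < n^2 < n!.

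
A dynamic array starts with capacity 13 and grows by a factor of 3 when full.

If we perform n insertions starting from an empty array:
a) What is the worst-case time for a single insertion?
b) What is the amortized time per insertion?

(a) Worst-case single insertion: O(n) -- when the array is full at capacity c, the resize copies all c elements, and c can be Theta(n).
(b) Resizes happen at sizes 13, 39, 117, ... Total copy cost for n insertions: 13 + 39 + ... = O(n) (geometric series with ratio 1/3). Amortized cost per insertion: O(n)/n = O(1).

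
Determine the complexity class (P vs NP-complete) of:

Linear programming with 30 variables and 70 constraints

This problem is in P: the ellipsoid and interior-point methods run in polynomial time.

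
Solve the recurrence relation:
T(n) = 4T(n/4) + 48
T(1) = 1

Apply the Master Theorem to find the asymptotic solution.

a=4, b=4, f(n)=48. log_4(4) = 1. Case 1 of Master Theorem: T(n) = O(n^1).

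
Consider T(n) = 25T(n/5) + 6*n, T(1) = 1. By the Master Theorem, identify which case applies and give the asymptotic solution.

a=25, b=5, f(n)=6*n.
log_5(25) = 2 > 1.
Since f(n) = O(n^1) is polynomially smaller than n^2, Case 1 applies.
T(n) = Theta(n^2).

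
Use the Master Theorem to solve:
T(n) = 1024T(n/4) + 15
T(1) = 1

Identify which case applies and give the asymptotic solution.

a=1024, b=4, f(n)=15.
log_4(1024) = 5 > 0.
Since f(n) = O(n^0) is polynomially smaller than n^5, Case 1 applies.
T(n) = Theta(n^5).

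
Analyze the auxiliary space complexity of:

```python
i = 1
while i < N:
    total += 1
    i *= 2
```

Space complexity: O(1).
Only a constant amount of auxiliary storage is used; nothing grows with n.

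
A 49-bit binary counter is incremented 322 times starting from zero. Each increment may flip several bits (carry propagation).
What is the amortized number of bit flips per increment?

Bit i flips on every 2^i-th increment, so over 322 increments bit i flips floor(322/2^i) times. Summing over i: total flips < 2 * 322. Amortized: < 2 = O(1) per increment.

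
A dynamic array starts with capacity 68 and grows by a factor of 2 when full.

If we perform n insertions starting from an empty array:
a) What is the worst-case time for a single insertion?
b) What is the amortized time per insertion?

(a) Worst-case single insertion: O(n) -- when the array is full at capacity c, the resize copies all c elements, and c can be Theta(n).
(b) Resizes happen at sizes 68, 136, 272, ... Total copy cost for n insertions: 68 + 136 + ... = O(n) (geometric series with ratio 1/2). Amortized cost per insertion: O(n)/n = O(1).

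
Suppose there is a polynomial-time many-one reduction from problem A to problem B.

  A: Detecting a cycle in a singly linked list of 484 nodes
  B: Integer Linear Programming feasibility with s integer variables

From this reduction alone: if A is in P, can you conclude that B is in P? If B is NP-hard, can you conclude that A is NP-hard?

A poly-time reduction A <=_p B transfers tractability DOWN (B easy => A easy) and hardness UP (A hard => B hard), not the reverse.
From A in P, the reduction alone does NOT give B in P: any problem in P trivially reduces to SAT, yet SAT is not known to be in P.
From B NP-hard, the reduction alone does NOT give A NP-hard: again, easy problems reduce to hard ones.
(Here in fact A is P and B is NP-complete.)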